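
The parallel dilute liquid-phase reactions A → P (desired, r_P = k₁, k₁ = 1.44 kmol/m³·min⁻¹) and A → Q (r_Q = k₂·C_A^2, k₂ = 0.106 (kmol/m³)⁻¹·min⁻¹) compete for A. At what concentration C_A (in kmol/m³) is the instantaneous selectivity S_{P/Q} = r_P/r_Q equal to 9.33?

S_{P/Q} = (k₁/k₂)·C_A^-2 ⇒ C_A = (S·k₂/k₁)^(-0.5).
= (9.33×0.106/1.44)^(-0.5) = (0.6868)^(-0.5) = 1.21 kmol/m³.

1.21 kmol/m³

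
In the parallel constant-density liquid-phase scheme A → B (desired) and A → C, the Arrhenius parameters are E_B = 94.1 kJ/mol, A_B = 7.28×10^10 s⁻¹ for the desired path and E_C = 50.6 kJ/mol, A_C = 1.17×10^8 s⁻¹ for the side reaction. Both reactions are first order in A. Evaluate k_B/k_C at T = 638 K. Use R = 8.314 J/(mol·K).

0.171

With equal orders, S_{B/C} = k_B/k_C = (A_B/A_C)·exp[(E_C−E_B)/(RT)].
(E_C−E_B)/(RT) = (50.6−94.1)×10³/(8.314×638) = -43500/5304 = -8.201.
k_B/k_C = (7.28×10^10/1.17×10^8)·exp(-8.201) = 622.2 × 2.744×10^-4 = 0.171.
Since E_B > E_C, raising the temperature improves selectivity toward B.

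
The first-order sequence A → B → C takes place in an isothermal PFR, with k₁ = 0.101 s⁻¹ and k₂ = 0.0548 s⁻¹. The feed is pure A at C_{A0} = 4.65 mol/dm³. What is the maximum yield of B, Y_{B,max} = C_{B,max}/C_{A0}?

Evaluating C_B at τ_opt = ln(k₂/k₁)/(k₂−k₁) gives C_{B,max}/C_{A0} = (k₁/k₂)^[k₂/(k₂−k₁)].
= (0.101/0.0548)^(0.0548/(0.0548−0.101)) = (1.843)^(-1.186) = 0.4842.

0.484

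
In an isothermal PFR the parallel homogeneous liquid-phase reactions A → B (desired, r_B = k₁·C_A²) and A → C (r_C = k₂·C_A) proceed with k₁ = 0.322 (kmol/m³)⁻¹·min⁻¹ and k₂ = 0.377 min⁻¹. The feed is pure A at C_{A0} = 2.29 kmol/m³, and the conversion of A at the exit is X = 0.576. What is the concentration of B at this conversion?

0.757 kmol/m³

C_A = C_{A0}(1−X) = 0.9710 kmol/m³.
Along a PFR/batch, dC_C/dC_A = −r_C/(r_B+r_C) = −k₂/(k₂+k₁·C_A).
Integrating from C_{A0} to C_A: C_C = (0.377/0.322)·ln[(0.377+0.322·2.29)/(0.377+0.322·0.971)] = 1.171·ln(1.114/0.6896) = 0.5618 kmol/m³.
Then C_B = (C_{A0}−C_A) − C_C = 1.319 − 0.5618 = 0.7572 kmol/m³.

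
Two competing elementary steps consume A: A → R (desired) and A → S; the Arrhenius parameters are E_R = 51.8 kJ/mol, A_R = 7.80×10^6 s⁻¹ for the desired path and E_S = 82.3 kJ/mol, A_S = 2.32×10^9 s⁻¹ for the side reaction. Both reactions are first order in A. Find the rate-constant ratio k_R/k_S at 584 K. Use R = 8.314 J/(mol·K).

With equal orders, S_{R/S} = k_R/k_S = (A_R/A_S)·exp[(E_S−E_R)/(RT)].
(E_S−E_R)/(RT) = (82.3−51.8)×10³/(8.314×584) = 30500/4855 = 6.282.
k_R/k_S = (7.80×10^6/2.32×10^9)·exp(6.282) = 0.003362 × 534.7 = 1.80.
Since E_R < E_S, lowering the temperature improves selectivity toward R.

1.80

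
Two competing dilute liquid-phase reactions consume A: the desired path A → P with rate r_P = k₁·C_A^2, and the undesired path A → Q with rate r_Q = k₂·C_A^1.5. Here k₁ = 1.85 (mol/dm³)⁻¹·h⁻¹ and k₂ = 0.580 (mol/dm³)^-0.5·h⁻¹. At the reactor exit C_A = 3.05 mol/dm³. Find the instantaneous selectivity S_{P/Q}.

5.57

S_{P/Q} = r_P/r_Q = (k₁·C_A^2)/(k₂·C_A^1.5) = (k₁/k₂)·C_A^0.5.
= (1.85×3.050^2) / (0.580×3.050^1.5) = 17.21/3.089 = 5.57.
Since the desired path is higher order in A, keeping C_A high (PFR or concentrated feed) favours P.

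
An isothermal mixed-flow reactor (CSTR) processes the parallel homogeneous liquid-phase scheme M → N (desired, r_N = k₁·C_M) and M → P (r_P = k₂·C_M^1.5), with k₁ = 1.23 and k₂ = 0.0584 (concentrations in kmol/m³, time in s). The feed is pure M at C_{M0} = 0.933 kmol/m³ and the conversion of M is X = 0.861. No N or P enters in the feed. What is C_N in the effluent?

Exit C_M = C_{M0}(1−X) = 0.933×0.139 = 0.1297 kmol/m³.
In a CSTR the entire volume is at exit conditions, so r_N = 1.23×0.1297 = 0.1595 and r_P = 0.0584×0.1297^1.5 = 0.002727.
Fraction of consumed M going to N: r_N/(r_N+r_P) = 0.9832.
C_N = 0.9832·C_{M0}·X = 0.9832×0.933×0.861 = 0.790 kmol/m³.

0.790 kmol/m³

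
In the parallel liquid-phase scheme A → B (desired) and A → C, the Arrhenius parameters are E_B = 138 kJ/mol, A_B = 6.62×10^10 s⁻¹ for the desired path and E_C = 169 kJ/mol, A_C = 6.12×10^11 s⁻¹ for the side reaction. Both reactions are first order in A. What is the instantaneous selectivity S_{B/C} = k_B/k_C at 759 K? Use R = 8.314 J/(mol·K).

With equal orders, S_{B/C} = k_B/k_C = (A_B/A_C)·exp[(E_C−E_B)/(RT)].
(E_C−E_B)/(RT) = (169−138)×10³/(8.314×759) = 31000/6310 = 4.913.
k_B/k_C = (6.62×10^10/6.12×10^11)·exp(4.913) = 0.1082 × 136.0 = 14.7.
Since E_B < E_C, lowering the temperature improves selectivity toward B.

14.7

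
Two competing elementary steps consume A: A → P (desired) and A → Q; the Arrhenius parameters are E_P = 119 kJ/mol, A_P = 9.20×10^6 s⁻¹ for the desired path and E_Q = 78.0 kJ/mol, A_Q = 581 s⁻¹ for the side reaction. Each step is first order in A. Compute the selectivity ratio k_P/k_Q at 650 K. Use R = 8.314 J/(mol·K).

8.03

k_P/k_Q = (A_P/A_Q)·exp[−(E_P−E_Q)/(RT)] = (A_P/A_Q)·exp[(E_Q−E_P)/(RT)].
(E_Q−E_P)/(RT) = (78.0−119)×10³/(8.314×650) = -41000/5404 = -7.587.
k_P/k_Q = (9.20×10^6/581)·exp(-7.587) = 15835 × 5.071×10^-4 = 8.03.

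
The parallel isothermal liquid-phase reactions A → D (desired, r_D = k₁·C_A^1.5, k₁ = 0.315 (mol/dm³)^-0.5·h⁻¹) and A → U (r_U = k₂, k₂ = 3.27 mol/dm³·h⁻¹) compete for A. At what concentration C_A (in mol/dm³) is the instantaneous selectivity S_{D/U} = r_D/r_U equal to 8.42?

19.7 mol/dm³

S_{D/U} = (k₁/k₂)·C_A^1.5 ⇒ C_A = (S·k₂/k₁)^(1/1.5).
= (8.42×3.27/0.315)^(0.6667) = (87.41)^(0.6667) = 19.7 mol/dm³.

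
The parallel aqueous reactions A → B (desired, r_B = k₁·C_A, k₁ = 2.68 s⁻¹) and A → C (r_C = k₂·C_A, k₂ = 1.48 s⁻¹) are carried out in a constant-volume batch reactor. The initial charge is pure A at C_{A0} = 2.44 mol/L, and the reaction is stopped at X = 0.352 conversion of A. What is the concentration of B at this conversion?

C_A = C_{A0}(1−X) = 1.581 mol/L.
Both paths are first order in A, so the instantaneous fraction to B is constant: dC_B/d(−C_A) = k₁/(k₁+k₂) = 0.6442.
C_B = 0.6442·(C_{A0}−C_A) = 0.6442×0.8589 = 0.553 mol/L.

0.553 mol/L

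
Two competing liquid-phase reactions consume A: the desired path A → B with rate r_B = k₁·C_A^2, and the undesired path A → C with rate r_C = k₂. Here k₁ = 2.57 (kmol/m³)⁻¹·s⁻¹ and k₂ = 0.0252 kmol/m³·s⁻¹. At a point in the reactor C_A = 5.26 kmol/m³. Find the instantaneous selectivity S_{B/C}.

S_{B/C} = r_B/r_C = (k₁·C_A^2)/(k₂) = (k₁/k₂)·C_A^2.
= (2.57×5.260^2) / (0.0252) = 71.11/0.02520 = 2822.

2822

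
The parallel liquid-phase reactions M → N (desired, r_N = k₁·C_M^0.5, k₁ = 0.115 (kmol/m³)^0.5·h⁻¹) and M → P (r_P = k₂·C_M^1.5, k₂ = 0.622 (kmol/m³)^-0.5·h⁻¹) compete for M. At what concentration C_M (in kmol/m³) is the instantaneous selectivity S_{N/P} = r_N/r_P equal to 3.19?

S_{N/P} = (k₁/k₂)·C_M⁻¹ ⇒ C_M = (S·k₂/k₁)^(-1).
= (3.19×0.622/0.115)^(-1) = (17.25)^(-1) = 0.0580 kmol/m³.

0.0580 kmol/m³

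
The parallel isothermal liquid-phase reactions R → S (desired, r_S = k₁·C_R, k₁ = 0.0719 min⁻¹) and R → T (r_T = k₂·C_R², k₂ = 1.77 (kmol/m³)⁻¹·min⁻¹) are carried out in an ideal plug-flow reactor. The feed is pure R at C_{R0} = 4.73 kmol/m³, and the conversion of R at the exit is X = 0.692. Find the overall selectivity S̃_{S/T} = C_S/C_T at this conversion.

C_R = C_{R0}(1−X) = 1.457 kmol/m³.
Along a PFR/batch, dC_S/dC_R = −r_S/(r_S+r_T) = −k₁/(k₁+k₂·C_R).
Integrating from C_{R0} to C_R: C_S = (0.0719/1.77)·ln[(0.0719+1.77·4.73)/(0.0719+1.77·1.46)] = 0.04062·ln(8.444/2.651) = 0.04707 kmol/m³.
C_T = (C_{R0}−C_R)−C_S = 3.226 kmol/m³; S̃_{S/T} = 0.04707/3.226 = 0.0146.

0.0146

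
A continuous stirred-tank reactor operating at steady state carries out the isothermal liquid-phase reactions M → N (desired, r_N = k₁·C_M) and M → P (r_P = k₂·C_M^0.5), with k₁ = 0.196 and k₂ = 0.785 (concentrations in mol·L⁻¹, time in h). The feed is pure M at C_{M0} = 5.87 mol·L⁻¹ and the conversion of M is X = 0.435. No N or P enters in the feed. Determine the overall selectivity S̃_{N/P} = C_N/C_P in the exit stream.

0.455

Exit C_M = C_{M0}(1−X) = 5.87×0.565 = 3.317 mol·L⁻¹.
In a CSTR the entire volume is at exit conditions, so r_N = 0.196×3.317 = 0.6500 and r_P = 0.785×3.317^0.5 = 1.430.
Overall selectivity = C_N/C_P = r_Nτ/(r_Pτ) = r_N/r_P = 0.455.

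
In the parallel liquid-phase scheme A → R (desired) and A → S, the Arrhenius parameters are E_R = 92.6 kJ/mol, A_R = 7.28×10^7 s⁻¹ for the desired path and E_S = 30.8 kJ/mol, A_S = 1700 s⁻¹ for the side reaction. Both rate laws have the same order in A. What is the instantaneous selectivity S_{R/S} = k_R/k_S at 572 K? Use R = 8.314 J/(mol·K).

0.0973

With equal orders, S_{R/S} = k_R/k_S = (A_R/A_S)·exp[(E_S−E_R)/(RT)].
(E_S−E_R)/(RT) = (30.8−92.6)×10³/(8.314×572) = -61800/4756 = -13.00.
k_R/k_S = (7.28×10^7/1700)·exp(-13.00) = 42824 × 2.271×10^-6 = 0.0973.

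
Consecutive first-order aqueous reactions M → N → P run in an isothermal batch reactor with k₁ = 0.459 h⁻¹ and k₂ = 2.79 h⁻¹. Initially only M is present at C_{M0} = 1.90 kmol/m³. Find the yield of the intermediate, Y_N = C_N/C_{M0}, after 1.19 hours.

The intermediate concentration in a first-order A→B→C sequence is C_N = k₁C_{M0}(e^(−k₁t) − e^(−k₂t))/(k₂−k₁).
e^(−k₁t) = e^(−0.459×1.19) = e^(−0.5462) = 0.5791; e^(−k₂t) = e^(−3.320) = 0.03615.
C_N = 0.459×1.90/(2.79−0.459) × (0.5791−0.03615) = 0.3741×0.5430 = 0.2032 kmol/m³.
Y_N = C_N/C_{M0} = 0.2032/1.90 = 0.107.

0.107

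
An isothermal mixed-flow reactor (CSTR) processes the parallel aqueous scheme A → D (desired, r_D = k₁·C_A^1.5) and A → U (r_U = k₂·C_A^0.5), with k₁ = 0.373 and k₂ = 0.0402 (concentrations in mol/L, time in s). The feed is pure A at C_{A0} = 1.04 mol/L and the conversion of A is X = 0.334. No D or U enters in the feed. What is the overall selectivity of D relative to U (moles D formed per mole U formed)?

Exit C_A = C_{A0}(1−X) = 1.04×0.666 = 0.6926 mol/L.
A CSTR operates uniformly at the exit composition, giving r_D = 0.2150 and r_U = 0.03346 (each k·C_A^n at C_A = 0.6926).
Overall selectivity = C_D/C_U = r_Dτ/(r_Uτ) = r_D/r_U = 6.43.

6.43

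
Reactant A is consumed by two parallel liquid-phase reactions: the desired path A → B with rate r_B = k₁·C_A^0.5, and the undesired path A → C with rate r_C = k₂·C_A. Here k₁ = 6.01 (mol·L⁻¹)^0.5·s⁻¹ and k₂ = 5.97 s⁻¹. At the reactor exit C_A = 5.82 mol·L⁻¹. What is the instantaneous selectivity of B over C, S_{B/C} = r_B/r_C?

S_{B/C} = r_B/r_C = (k₁·C_A^0.5)/(k₂·C_A) = (k₁/k₂)·C_A^-0.5.
= (6.01×5.820^0.5) / (5.97×5.820) = 14.50/34.75 = 0.417.
The undesired path is higher order in A, so low C_A (CSTR or dilute feed) favours B.

0.417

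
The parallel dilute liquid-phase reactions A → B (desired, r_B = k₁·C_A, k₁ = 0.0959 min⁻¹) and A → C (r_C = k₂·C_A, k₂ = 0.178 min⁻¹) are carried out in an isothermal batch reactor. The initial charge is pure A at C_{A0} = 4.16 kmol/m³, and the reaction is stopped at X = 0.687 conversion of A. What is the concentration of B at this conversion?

1.00 kmol/m³

C_A = C_{A0}(1−X) = 1.302 kmol/m³.
Both paths are first order in A, so the instantaneous fraction to B is constant: dC_B/d(−C_A) = k₁/(k₁+k₂) = 0.3501.
C_B = 0.3501·(C_{A0}−C_A) = 0.3501×2.858 = 1.00 kmol/m³.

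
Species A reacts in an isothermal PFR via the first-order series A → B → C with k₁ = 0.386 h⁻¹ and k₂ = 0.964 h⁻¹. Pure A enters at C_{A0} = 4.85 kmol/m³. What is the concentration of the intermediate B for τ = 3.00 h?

The intermediate concentration in a first-order A→B→C sequence is C_B = k₁C_{A0}(e^(−k₁τ) − e^(−k₂τ))/(k₂−k₁).
e^(−k₁τ) = e^(−0.386×3.00) = e^(−1.158) = 0.3141; e^(−k₂τ) = e^(−2.892) = 0.05547.
C_B = 0.386×4.85/(0.964−0.386) × (0.3141−0.05547) = 3.239×0.2586 = 0.8377 kmol/m³.

0.838 kmol/m³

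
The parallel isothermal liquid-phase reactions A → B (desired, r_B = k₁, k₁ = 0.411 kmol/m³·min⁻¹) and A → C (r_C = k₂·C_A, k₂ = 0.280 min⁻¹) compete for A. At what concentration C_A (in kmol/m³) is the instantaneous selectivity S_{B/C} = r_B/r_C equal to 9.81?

S_{B/C} = (k₁/k₂)·C_A⁻¹ ⇒ C_A = (S·k₂/k₁)^(-1).
= (9.81×0.280/0.411)^(-1) = (6.683)^(-1) = 0.150 kmol/m³.

0.150 kmol/m³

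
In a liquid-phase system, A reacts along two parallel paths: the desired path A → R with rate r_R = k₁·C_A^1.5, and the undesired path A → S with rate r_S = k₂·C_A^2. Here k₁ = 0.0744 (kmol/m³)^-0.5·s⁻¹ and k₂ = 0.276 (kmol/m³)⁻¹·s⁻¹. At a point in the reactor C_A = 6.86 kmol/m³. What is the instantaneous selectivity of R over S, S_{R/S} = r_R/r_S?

S_{R/S} = r_R/r_S = (k₁·C_A^1.5)/(k₂·C_A^2) = (k₁/k₂)·C_A^-0.5.
= (0.0744×6.860^1.5) / (0.276×6.860^2) = 1.337/12.99 = 0.103.

0.103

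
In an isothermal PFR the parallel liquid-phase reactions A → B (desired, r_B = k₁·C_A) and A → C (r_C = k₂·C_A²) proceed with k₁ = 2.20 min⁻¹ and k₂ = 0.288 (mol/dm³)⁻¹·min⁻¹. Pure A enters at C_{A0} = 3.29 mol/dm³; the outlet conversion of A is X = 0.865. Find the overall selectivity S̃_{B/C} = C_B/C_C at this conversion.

4.25

C_A = C_{A0}(1−X) = 0.4442 mol/dm³.
Along a PFR/batch, dC_B/dC_A = −r_B/(r_B+r_C) = −k₁/(k₁+k₂·C_A).
Integrating from C_{A0} to C_A: C_B = (2.20/0.288)·ln[(2.20+0.288·3.29)/(2.20+0.288·0.444)] = 7.639·ln(3.148/2.328) = 2.304 mol/dm³.
C_C = (C_{A0}−C_A)−C_B = 0.5416 mol/dm³; S̃_{B/C} = 2.304/0.5416 = 4.25.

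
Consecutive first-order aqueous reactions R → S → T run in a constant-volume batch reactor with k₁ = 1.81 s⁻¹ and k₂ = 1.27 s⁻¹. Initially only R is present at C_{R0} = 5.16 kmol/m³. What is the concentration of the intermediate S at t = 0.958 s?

2.07 kmol/m³

For first-order series with pure R initially, C_S(t) = k₁C_{R0}/(k₂−k₁)·(e^(−k₁t) − e^(−k₂t)).
e^(−k₁t) = e^(−1.81×0.958) = e^(−1.734) = 0.1766; e^(−k₂t) = e^(−1.217) = 0.2962.
C_S = 1.81×5.16/(1.27−1.81) × (0.1766−0.2962) = (-17.30)×(-0.1196) = 2.069 kmol/m³.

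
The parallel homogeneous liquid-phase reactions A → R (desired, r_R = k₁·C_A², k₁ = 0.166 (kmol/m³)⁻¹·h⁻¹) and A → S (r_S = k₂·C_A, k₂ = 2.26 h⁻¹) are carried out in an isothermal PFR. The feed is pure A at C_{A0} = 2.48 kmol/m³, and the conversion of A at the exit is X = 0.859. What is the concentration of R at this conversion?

0.197 kmol/m³

C_A = C_{A0}(1−X) = 0.3497 kmol/m³.
Along a PFR/batch, dC_S/dC_A = −r_S/(r_R+r_S) = −k₂/(k₂+k₁·C_A).
Integrating from C_{A0} to C_A: C_S = (2.26/0.166)·ln[(2.26+0.166·2.48)/(2.26+0.166·0.350)] = 13.61·ln(2.672/2.318) = 1.933 kmol/m³.
Then C_R = (C_{A0}−C_A) − C_S = 2.130 − 1.933 = 0.1973 kmol/m³.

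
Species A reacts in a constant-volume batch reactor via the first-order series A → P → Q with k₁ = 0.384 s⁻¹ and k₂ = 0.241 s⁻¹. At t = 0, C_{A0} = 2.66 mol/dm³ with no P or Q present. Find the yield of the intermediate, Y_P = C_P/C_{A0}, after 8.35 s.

The intermediate concentration in a first-order A→B→C sequence is C_P = k₁C_{A0}(e^(−k₁t) − e^(−k₂t))/(k₂−k₁).
e^(−k₁t) = e^(−0.384×8.35) = e^(−3.206) = 0.04050; e^(−k₂t) = e^(−2.012) = 0.1337.
C_P = 0.384×2.66/(0.241−0.384) × (0.04050−0.1337) = (-7.143)×(-0.09317) = 0.6655 mol/dm³.
Y_P = C_P/C_{A0} = 0.6655/2.66 = 0.250.

0.250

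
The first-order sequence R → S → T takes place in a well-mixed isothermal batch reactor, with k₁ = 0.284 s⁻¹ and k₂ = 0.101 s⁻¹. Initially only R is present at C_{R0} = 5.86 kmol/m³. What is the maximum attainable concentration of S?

Evaluating C_S at t_opt = ln(k₂/k₁)/(k₂−k₁) gives C_{S,max}/C_{R0} = (k₁/k₂)^[k₂/(k₂−k₁)].
= (0.284/0.101)^(0.101/(0.101−0.284)) = (2.812)^(-0.5519) = 0.5652.
C_{S,max} = 0.5652×5.86 = 3.31 kmol/m³.

3.31 kmol/m³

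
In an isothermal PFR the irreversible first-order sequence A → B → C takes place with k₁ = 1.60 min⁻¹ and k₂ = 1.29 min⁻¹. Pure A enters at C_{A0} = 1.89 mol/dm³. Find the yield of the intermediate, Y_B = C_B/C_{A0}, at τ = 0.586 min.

0.403

The intermediate concentration in a first-order A→B→C sequence is C_B = k₁C_{A0}(e^(−k₁τ) − e^(−k₂τ))/(k₂−k₁).
e^(−k₁τ) = e^(−1.60×0.586) = e^(−0.9376) = 0.3916; e^(−k₂τ) = e^(−0.7559) = 0.4696.
C_B = 1.60×1.89/(1.29−1.60) × (0.3916−0.4696) = (-9.755)×(-0.07800) = 0.7609 mol/dm³.
Y_B = C_B/C_{A0} = 0.7609/1.89 = 0.403.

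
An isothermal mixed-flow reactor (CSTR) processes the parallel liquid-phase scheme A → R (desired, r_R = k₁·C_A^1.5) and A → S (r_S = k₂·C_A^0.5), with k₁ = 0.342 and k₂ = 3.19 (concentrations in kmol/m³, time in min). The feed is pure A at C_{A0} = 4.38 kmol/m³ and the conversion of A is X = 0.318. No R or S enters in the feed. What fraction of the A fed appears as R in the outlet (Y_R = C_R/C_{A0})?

Exit C_A = C_{A0}(1−X) = 4.38×0.682 = 2.987 kmol/m³.
In a CSTR the entire volume is at exit conditions, so r_R = 0.342×2.987^1.5 = 1.766 and r_S = 3.19×2.987^0.5 = 5.513.
Fraction of consumed A going to R: r_R/(r_R+r_S) = 0.2426.
C_R = 0.2426·C_{A0}·X = 0.2426×4.38×0.318 = 0.338 kmol/m³; Y_R = C_R/C_{A0} = 0.0771.

0.0771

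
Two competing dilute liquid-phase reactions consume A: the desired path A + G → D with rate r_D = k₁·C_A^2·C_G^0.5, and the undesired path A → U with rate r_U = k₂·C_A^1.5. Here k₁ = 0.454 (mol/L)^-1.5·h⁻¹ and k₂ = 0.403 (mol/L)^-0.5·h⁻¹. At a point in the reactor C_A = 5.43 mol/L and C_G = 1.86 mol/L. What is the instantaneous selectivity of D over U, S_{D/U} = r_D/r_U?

S_{D/U} = r_D/r_U = (k₁·C_A^2·C_G^0.5)/(k₂·C_A^1.5) = (k₁/k₂)·C_A^0.5·C_G^0.5.
= (0.454×5.430^2×1.860^0.5) / (0.403×5.430^1.5) = 18.26/5.099 = 3.58.

3.58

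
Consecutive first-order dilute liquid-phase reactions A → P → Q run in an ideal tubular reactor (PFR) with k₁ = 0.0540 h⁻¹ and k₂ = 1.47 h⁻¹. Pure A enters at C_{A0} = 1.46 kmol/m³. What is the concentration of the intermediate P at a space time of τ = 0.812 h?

0.0364 kmol/m³

For first-order series with pure A initially, C_P(τ) = k₁C_{A0}/(k₂−k₁)·(e^(−k₁τ) − e^(−k₂τ)).
e^(−k₁τ) = e^(−0.0540×0.812) = e^(−0.04385) = 0.9571; e^(−k₂τ) = e^(−1.194) = 0.3031.
C_P = 0.0540×1.46/(1.47−0.0540) × (0.9571−0.3031) = 0.05568×0.6540 = 0.03641 kmol/m³.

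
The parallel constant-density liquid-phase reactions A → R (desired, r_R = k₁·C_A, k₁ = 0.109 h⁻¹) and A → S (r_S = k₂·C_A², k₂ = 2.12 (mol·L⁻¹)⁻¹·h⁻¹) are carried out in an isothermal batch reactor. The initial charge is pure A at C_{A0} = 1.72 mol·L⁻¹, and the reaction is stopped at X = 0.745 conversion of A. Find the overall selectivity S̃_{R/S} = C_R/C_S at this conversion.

C_A = C_{A0}(1−X) = 0.4386 mol·L⁻¹.
Along a PFR/batch, dC_R/dC_A = −r_R/(r_R+r_S) = −k₁/(k₁+k₂·C_A).
Integrating from C_{A0} to C_A: C_R = (0.109/2.12)·ln[(0.109+2.12·1.72)/(0.109+2.12·0.439)] = 0.05142·ln(3.755/1.039) = 0.06607 mol·L⁻¹.
C_S = (C_{A0}−C_A)−C_R = 1.215 mol·L⁻¹; S̃_{R/S} = 0.06607/1.215 = 0.0544.

0.0544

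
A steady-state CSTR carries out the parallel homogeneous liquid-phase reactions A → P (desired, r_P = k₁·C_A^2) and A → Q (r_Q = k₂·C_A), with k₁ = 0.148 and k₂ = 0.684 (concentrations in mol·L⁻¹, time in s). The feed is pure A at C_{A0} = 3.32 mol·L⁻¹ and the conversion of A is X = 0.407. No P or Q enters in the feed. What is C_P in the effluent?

Exit C_A = C_{A0}(1−X) = 3.32×0.593 = 1.969 mol·L⁻¹.
In a CSTR the entire volume is at exit conditions, so r_P = 0.148×1.969^2 = 0.5737 and r_Q = 0.684×1.969 = 1.347.
Fraction of consumed A going to P: r_P/(r_P+r_Q) = 0.2987.
C_P = 0.2987·C_{A0}·X = 0.2987×3.32×0.407 = 0.404 mol·L⁻¹.

0.404 mol·L⁻¹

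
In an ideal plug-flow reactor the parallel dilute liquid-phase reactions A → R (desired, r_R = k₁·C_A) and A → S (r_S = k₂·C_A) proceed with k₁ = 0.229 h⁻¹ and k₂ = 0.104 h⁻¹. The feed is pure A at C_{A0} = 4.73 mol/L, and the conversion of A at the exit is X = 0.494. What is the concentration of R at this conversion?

1.61 mol/L

C_A = C_{A0}(1−X) = 2.393 mol/L.
Both paths are first order in A, so the instantaneous fraction to R is constant: dC_R/d(−C_A) = k₁/(k₁+k₂) = 0.6877.
C_R = 0.6877·(C_{A0}−C_A) = 0.6877×2.337 = 1.61 mol/L.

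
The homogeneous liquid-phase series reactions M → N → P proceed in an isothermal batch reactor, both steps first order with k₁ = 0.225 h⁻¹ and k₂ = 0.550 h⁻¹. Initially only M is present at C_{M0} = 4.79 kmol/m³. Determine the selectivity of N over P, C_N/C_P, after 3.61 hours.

Solving the coupled first-order balances gives C_N(t) = [k₁/(k₂−k₁)]·C_{M0}·(e^(−k₁t) − e^(−k₂t)).
e^(−k₁t) = e^(−0.225×3.61) = e^(−0.8123) = 0.4439; e^(−k₂t) = e^(−1.986) = 0.1373.
C_N = 0.225×4.79/(0.550−0.225) × (0.4439−0.1373) = 3.316×0.3065 = 1.017 kmol/m³.
C_M = C_{M0}e^(−k₁t) = 2.126 kmol/m³, so C_P = C_{M0}−C_M−C_N = 1.647 kmol/m³; C_N/C_P = 0.617.

0.617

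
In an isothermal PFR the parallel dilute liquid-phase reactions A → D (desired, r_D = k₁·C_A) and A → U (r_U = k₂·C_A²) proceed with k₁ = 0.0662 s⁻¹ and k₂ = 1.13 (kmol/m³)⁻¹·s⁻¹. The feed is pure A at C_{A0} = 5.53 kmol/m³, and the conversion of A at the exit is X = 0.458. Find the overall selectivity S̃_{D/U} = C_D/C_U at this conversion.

C_A = C_{A0}(1−X) = 2.997 kmol/m³.
Along a PFR/batch, dC_D/dC_A = −r_D/(r_D+r_U) = −k₁/(k₁+k₂·C_A).
Integrating from C_{A0} to C_A: C_D = (0.0662/1.13)·ln[(0.0662+1.13·5.53)/(0.0662+1.13·3.00)] = 0.05858·ln(6.315/3.453) = 0.03537 kmol/m³.
C_U = (C_{A0}−C_A)−C_D = 2.497 kmol/m³; S̃_{D/U} = 0.03537/2.497 = 0.0142.

0.0142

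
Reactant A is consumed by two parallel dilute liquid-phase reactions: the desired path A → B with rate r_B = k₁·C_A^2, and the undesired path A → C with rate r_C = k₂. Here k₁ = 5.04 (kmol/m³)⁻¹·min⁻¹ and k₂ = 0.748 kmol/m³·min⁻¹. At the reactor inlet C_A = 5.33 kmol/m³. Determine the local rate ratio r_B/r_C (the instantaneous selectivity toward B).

191

S_{B/C} = r_B/r_C = (k₁·C_A^2)/(k₂) = (k₁/k₂)·C_A^2.
= (5.04×5.330^2) / (0.748) = 143.2/0.7480 = 191.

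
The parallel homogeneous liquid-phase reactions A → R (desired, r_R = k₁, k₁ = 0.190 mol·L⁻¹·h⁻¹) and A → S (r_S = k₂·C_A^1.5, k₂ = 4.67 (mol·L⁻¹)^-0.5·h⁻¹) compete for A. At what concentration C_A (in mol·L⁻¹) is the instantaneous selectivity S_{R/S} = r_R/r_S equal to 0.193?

S_{R/S} = (k₁/k₂)·C_A^-1.5 ⇒ C_A = (S·k₂/k₁)^(1/(-1.5)).
= (0.193×4.67/0.190)^(-0.6667) = (4.744)^(-0.6667) = 0.354 mol·L⁻¹.

0.354 mol·L⁻¹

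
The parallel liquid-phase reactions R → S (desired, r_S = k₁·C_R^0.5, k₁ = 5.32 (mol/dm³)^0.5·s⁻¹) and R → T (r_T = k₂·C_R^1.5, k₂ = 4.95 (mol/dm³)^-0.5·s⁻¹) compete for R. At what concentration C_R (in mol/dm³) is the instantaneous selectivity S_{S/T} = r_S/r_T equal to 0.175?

S_{S/T} = (k₁/k₂)·C_R⁻¹ ⇒ C_R = (S·k₂/k₁)^(-1).
= (0.175×4.95/5.32)^(-1) = (0.1628)^(-1) = 6.14 mol/dm³.

6.14 mol/dm³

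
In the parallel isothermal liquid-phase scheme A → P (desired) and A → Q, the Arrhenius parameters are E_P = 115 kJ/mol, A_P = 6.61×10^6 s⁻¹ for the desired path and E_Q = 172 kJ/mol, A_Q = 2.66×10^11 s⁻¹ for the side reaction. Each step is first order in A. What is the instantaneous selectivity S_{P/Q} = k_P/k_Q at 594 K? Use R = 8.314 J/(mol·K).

k_P/k_Q = (A_P/A_Q)·exp[−(E_P−E_Q)/(RT)] = (A_P/A_Q)·exp[(E_Q−E_P)/(RT)].
(E_Q−E_P)/(RT) = (172−115)×10³/(8.314×594) = 57000/4939 = 11.54.
k_P/k_Q = (6.61×10^6/2.66×10^11)·exp(11.54) = 2.485×10^-5 × 1.029×10^5 = 2.56.
Since E_P < E_Q, lowering the temperature improves selectivity toward P.

2.56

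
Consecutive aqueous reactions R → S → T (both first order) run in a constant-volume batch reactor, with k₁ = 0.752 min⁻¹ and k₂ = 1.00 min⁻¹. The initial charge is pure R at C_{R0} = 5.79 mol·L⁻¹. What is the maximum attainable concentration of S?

1.83 mol·L⁻¹

For a first-order series the maximum intermediate yield is C_{S,max}/C_{R0} = (k₁/k₂)^[k₂/(k₂−k₁)].
= (0.752/1.00)^(1.00/(1.00−0.752)) = (0.7520)^(4.032) = 0.3169.
C_{S,max} = 0.3169×5.79 = 1.83 mol·L⁻¹.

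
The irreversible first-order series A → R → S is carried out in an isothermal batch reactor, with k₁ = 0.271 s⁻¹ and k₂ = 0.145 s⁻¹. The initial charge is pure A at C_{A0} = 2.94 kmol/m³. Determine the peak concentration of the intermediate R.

At the optimum, C_{R,max}/C_{A0} = (k₁/k₂)^[k₂/(k₂−k₁)].
= (0.271/0.145)^(0.145/(0.145−0.271)) = (1.869)^(-1.151) = 0.4869.
C_{R,max} = 0.4869×2.94 = 1.43 kmol/m³.

1.43 kmol/m³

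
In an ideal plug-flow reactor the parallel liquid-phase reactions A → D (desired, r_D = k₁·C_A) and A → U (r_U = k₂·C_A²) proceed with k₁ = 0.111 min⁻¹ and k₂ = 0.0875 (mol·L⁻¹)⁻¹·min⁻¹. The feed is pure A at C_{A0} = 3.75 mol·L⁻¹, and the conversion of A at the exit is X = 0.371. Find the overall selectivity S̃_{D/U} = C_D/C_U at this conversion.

C_A = C_{A0}(1−X) = 2.359 mol·L⁻¹.
Along a PFR/batch, dC_D/dC_A = −r_D/(r_D+r_U) = −k₁/(k₁+k₂·C_A).
Integrating from C_{A0} to C_A: C_D = (0.111/0.0875)·ln[(0.111+0.0875·3.75)/(0.111+0.0875·2.36)] = 1.269·ln(0.4391/0.3174) = 0.4118 mol·L⁻¹.
C_U = (C_{A0}−C_A)−C_D = 0.9794 mol·L⁻¹; S̃_{D/U} = 0.4118/0.9794 = 0.421.

0.421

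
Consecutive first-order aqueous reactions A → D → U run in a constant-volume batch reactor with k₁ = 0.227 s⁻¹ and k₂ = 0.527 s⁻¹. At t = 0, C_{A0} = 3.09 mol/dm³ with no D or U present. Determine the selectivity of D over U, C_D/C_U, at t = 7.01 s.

0.205

The intermediate concentration in a first-order A→B→C sequence is C_D = k₁C_{A0}(e^(−k₁t) − e^(−k₂t))/(k₂−k₁).
e^(−k₁t) = e^(−0.227×7.01) = e^(−1.591) = 0.2037; e^(−k₂t) = e^(−3.694) = 0.02487.
C_D = 0.227×3.09/(0.527−0.227) × (0.2037−0.02487) = 2.338×0.1788 = 0.4181 mol/dm³.
C_A = C_{A0}e^(−k₁t) = 0.6293 mol/dm³, so C_U = C_{A0}−C_A−C_D = 2.043 mol/dm³; C_D/C_U = 0.205.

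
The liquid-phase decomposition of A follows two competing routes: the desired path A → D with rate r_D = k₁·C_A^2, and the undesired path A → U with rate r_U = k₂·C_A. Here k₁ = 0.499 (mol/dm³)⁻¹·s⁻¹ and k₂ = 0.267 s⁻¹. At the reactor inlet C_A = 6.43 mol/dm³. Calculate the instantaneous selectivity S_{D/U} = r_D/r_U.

12.0

S_{D/U} = r_D/r_U = (k₁·C_A^2)/(k₂·C_A) = (k₁/k₂)·C_A.
= (0.499×6.430^2) / (0.267×6.430) = 20.63/1.717 = 12.0.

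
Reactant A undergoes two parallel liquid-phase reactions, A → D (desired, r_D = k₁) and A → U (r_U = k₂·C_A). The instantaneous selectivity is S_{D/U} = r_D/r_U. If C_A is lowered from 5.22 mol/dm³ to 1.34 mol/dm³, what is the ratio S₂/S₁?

3.90

S_{D/U} = (k₁/k₂)·C_A⁻¹, so S₂/S₁ = (C_{A,2}/C_{A,1})⁻¹.
= 5.22/1.34 = 3.90.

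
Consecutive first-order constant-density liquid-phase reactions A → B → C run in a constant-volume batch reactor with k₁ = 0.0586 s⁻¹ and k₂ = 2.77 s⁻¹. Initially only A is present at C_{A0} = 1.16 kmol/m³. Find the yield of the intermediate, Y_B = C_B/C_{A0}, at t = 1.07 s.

The intermediate concentration in a first-order A→B→C sequence is C_B = k₁C_{A0}(e^(−k₁t) − e^(−k₂t))/(k₂−k₁).
e^(−k₁t) = e^(−0.0586×1.07) = e^(−0.06270) = 0.9392; e^(−k₂t) = e^(−2.964) = 0.05162.
C_B = 0.0586×1.16/(2.77−0.0586) × (0.9392−0.05162) = 0.02507×0.8876 = 0.02225 kmol/m³.
Y_B = C_B/C_{A0} = 0.02225/1.16 = 0.0192.

0.0192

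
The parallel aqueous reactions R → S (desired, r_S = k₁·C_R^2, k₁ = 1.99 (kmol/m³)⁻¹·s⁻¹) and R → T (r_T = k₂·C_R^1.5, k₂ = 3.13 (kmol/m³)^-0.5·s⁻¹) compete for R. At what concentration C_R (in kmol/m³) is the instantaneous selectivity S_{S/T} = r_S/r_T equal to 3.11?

S_{S/T} = (k₁/k₂)·C_R^0.5 ⇒ C_R = (S·k₂/k₁)^(2).
= (3.11×3.13/1.99)^(2) = (4.892)^(2) = 23.9 kmol/m³.

23.9 kmol/m³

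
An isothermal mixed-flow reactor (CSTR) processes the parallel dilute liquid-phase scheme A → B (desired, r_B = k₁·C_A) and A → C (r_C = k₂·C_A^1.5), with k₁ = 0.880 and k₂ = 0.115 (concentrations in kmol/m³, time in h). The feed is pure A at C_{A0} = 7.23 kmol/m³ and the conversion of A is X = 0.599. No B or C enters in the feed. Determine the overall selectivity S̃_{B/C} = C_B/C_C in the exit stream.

Exit C_A = C_{A0}(1−X) = 7.23×0.401 = 2.899 kmol/m³.
Rates in a CSTR are evaluated at the outlet concentration: r_B = 0.880×2.899 = 2.551, r_C = 0.115×2.899^1.5 = 0.5677.
Overall selectivity = C_B/C_C = r_Bτ/(r_Cτ) = r_B/r_C = 4.49.

4.49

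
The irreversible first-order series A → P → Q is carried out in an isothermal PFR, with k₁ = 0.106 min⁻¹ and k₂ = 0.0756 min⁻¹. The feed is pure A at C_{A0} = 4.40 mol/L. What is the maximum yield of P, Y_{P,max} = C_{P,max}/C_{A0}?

Evaluating C_P at τ_opt = ln(k₂/k₁)/(k₂−k₁) gives C_{P,max}/C_{A0} = (k₁/k₂)^[k₂/(k₂−k₁)].
= (0.106/0.0756)^(0.0756/(0.0756−0.106)) = (1.402)^(-2.487) = 0.4315.

0.431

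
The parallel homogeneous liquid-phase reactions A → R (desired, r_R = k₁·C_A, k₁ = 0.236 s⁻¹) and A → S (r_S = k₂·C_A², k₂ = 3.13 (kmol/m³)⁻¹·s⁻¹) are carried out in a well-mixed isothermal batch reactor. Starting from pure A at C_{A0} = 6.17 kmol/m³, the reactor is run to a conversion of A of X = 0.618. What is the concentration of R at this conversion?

C_A = C_{A0}(1−X) = 2.357 kmol/m³.
Along a PFR/batch, dC_R/dC_A = −r_R/(r_R+r_S) = −k₁/(k₁+k₂·C_A).
Integrating from C_{A0} to C_A: C_R = (0.236/3.13)·ln[(0.236+3.13·6.17)/(0.236+3.13·2.36)] = 0.07540·ln(19.55/7.613) = 0.07110 kmol/m³.

0.0711 kmol/m³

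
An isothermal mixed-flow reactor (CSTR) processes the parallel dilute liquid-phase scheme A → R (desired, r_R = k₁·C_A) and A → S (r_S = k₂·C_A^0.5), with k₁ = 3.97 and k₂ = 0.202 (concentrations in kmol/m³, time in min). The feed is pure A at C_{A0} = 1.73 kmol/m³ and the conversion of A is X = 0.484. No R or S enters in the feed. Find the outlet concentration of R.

0.795 kmol/m³

Exit C_A = C_{A0}(1−X) = 1.73×0.516 = 0.8927 kmol/m³.
A CSTR operates uniformly at the exit composition, giving r_R = 3.544 and r_S = 0.1909 (each k·C_A^n at C_A = 0.8927).
Fraction of consumed A going to R: r_R/(r_R+r_S) = 0.9489.
C_R = 0.9489·C_{A0}·X = 0.9489×1.73×0.484 = 0.795 kmol/m³.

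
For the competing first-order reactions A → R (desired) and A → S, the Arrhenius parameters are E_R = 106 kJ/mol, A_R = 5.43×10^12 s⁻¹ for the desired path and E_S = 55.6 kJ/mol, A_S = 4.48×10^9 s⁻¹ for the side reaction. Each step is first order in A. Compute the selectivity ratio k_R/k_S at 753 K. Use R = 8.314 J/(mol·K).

Since both paths have the same order in A, the concentration cancels and S_{R/S} = k_R/k_S = (A_R/A_S)·exp[(E_S−E_R)/(RT)].
(E_S−E_R)/(RT) = (55.6−106)×10³/(8.314×753) = -50400/6260 = -8.051.
k_R/k_S = (5.43×10^12/4.48×10^9)·exp(-8.051) = 1212 × 3.189×10^-4 = 0.387.

0.387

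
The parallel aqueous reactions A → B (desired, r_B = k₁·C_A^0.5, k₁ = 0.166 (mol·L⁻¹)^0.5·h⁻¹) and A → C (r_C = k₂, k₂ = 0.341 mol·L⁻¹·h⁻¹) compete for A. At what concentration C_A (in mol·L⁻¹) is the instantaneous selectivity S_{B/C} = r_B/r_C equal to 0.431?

S_{B/C} = (k₁/k₂)·C_A^0.5 ⇒ C_A = (S·k₂/k₁)^(2).
= (0.431×0.341/0.166)^(2) = (0.8854)^(2) = 0.784 mol·L⁻¹.

0.784 mol·L⁻¹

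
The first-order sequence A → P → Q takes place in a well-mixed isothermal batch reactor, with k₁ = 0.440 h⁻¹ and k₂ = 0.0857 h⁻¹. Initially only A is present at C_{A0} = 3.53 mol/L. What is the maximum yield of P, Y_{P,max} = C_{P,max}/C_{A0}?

0.673

Evaluating C_P at t_opt = ln(k₂/k₁)/(k₂−k₁) gives C_{P,max}/C_{A0} = (k₁/k₂)^[k₂/(k₂−k₁)].
= (0.440/0.0857)^(0.0857/(0.0857−0.440)) = (5.134)^(-0.2419) = 0.6732.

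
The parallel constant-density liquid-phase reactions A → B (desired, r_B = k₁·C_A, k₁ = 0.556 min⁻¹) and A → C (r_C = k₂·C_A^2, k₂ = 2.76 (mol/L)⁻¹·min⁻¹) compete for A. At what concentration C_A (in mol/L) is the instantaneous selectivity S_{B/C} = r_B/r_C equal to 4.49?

S_{B/C} = (k₁/k₂)·C_A⁻¹ ⇒ C_A = (S·k₂/k₁)^(-1).
= (4.49×2.76/0.556)^(-1) = (22.29)^(-1) = 0.0449 mol/L.

0.0449 mol/L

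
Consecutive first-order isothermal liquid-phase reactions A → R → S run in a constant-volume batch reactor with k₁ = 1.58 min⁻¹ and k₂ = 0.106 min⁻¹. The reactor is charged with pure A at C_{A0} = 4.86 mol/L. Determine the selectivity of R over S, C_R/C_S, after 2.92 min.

Solving the coupled first-order balances gives C_R(t) = [k₁/(k₂−k₁)]·C_{A0}·(e^(−k₁t) − e^(−k₂t)).
e^(−k₁t) = e^(−1.58×2.92) = e^(−4.614) = 0.009916; e^(−k₂t) = e^(−0.3095) = 0.7338.
C_R = 1.58×4.86/(0.106−1.58) × (0.009916−0.7338) = (-5.209)×(-0.7239) = 3.771 mol/L.
C_A = C_{A0}e^(−k₁t) = 0.04819 mol/L, so C_S = C_{A0}−C_A−C_R = 1.041 mol/L; C_R/C_S = 3.62.

3.62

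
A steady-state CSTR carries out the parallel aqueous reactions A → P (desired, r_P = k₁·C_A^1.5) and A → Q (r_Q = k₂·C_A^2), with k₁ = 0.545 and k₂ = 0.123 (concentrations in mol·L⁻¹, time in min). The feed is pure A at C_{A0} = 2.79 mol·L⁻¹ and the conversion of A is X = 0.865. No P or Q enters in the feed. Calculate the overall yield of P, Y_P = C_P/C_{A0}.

Exit C_A = C_{A0}(1−X) = 2.79×0.135 = 0.3767 mol·L⁻¹.
A CSTR operates uniformly at the exit composition, giving r_P = 0.1260 and r_Q = 0.01745 (each k·C_A^n at C_A = 0.3767).
Fraction of consumed A going to P: r_P/(r_P+r_Q) = 0.8783.
C_P = 0.8783·C_{A0}·X = 0.8783×2.79×0.865 = 2.12 mol·L⁻¹; Y_P = C_P/C_{A0} = 0.760.

0.760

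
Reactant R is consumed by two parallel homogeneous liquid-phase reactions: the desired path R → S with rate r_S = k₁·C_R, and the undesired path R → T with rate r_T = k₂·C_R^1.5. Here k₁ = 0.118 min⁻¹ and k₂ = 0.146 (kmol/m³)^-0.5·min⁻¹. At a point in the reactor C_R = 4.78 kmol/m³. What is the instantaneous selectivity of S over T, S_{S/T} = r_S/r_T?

0.370

S_{S/T} = r_S/r_T = (k₁·C_R)/(k₂·C_R^1.5) = (k₁/k₂)·C_R^-0.5.
= (0.118×4.780) / (0.146×4.780^1.5) = 0.5640/1.526 = 0.370.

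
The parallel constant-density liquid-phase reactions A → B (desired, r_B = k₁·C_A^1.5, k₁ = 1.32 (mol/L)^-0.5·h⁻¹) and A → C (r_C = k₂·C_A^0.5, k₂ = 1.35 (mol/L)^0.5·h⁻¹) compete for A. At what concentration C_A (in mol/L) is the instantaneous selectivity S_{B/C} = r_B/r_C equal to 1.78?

1.82 mol/L

S_{B/C} = (k₁/k₂)·C_A ⇒ C_A = S·k₂/k₁.
= 1.78×1.35/1.32 = 1.82 mol/L.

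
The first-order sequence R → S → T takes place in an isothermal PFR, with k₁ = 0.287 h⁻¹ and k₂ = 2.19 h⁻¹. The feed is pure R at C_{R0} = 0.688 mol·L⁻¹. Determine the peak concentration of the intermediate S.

At the optimum, C_{S,max}/C_{R0} = (k₁/k₂)^[k₂/(k₂−k₁)].
= (0.287/2.19)^(2.19/(2.19−0.287)) = (0.1311)^(1.151) = 0.09646.
C_{S,max} = 0.09646×0.688 = 0.0664 mol·L⁻¹.

0.0664 mol·L⁻¹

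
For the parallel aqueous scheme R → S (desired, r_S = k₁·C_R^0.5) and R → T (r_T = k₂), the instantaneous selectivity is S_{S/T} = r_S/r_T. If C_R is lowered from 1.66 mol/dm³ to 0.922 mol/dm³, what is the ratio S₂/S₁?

0.745

S_{S/T} = (k₁/k₂)·C_R^0.5, so S₂/S₁ = (C_{R,2}/C_{R,1})^0.5.
= (0.922/1.66)^0.5 = (0.5554)^0.5 = 0.745.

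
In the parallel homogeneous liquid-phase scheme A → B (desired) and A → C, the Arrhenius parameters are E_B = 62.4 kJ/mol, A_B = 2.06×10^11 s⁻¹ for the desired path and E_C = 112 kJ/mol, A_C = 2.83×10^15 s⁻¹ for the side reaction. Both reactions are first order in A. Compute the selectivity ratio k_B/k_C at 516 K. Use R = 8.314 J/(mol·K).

7.64

Since both paths have the same order in A, the concentration cancels and S_{B/C} = k_B/k_C = (A_B/A_C)·exp[(E_C−E_B)/(RT)].
(E_C−E_B)/(RT) = (112−62.4)×10³/(8.314×516) = 49600/4290 = 11.56.
k_B/k_C = (2.06×10^11/2.83×10^15)·exp(11.56) = 7.279×10^-5 × 1.050×10^5 = 7.64.
Since E_B < E_C, lowering the temperature improves selectivity toward B.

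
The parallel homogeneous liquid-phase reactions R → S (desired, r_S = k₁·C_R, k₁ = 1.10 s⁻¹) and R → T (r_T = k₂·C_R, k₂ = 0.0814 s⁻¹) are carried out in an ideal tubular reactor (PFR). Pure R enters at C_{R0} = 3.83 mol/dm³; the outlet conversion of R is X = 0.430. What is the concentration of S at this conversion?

1.53 mol/dm³

C_R = C_{R0}(1−X) = 2.183 mol/dm³.
Both paths are first order in R, so the instantaneous fraction to S is constant: dC_S/d(−C_R) = k₁/(k₁+k₂) = 0.9311.
C_S = 0.9311·(C_{R0}−C_R) = 0.9311×1.647 = 1.53 mol/dm³.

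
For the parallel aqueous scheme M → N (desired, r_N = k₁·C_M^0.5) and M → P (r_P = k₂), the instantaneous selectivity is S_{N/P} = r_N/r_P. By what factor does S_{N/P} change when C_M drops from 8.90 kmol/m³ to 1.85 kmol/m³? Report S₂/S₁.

0.456

S_{N/P} = (k₁/k₂)·C_M^0.5, so S₂/S₁ = (C_{M,2}/C_{M,1})^0.5.
= (1.85/8.90)^0.5 = (0.2079)^0.5 = 0.456.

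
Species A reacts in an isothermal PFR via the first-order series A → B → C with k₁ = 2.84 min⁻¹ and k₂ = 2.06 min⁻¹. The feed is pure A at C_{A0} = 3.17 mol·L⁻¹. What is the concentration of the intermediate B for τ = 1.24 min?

0.556 mol·L⁻¹

Solving the coupled first-order balances gives C_B(τ) = [k₁/(k₂−k₁)]·C_{A0}·(e^(−k₁τ) − e^(−k₂τ)).
e^(−k₁τ) = e^(−2.84×1.24) = e^(−3.522) = 0.02955; e^(−k₂τ) = e^(−2.554) = 0.07774.
C_B = 2.84×3.17/(2.06−2.84) × (0.02955−0.07774) = (-11.54)×(-0.04819) = 0.5562 mol·L⁻¹.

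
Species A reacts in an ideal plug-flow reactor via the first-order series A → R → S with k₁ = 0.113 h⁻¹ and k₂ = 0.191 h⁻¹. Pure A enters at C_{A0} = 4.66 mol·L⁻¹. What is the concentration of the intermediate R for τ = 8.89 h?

The intermediate concentration in a first-order A→B→C sequence is C_R = k₁C_{A0}(e^(−k₁τ) − e^(−k₂τ))/(k₂−k₁).
e^(−k₁τ) = e^(−0.113×8.89) = e^(−1.005) = 0.3662; e^(−k₂τ) = e^(−1.698) = 0.1831.
C_R = 0.113×4.66/(0.191−0.113) × (0.3662−0.1831) = 6.751×0.1832 = 1.236 mol·L⁻¹.

1.24 mol·L⁻¹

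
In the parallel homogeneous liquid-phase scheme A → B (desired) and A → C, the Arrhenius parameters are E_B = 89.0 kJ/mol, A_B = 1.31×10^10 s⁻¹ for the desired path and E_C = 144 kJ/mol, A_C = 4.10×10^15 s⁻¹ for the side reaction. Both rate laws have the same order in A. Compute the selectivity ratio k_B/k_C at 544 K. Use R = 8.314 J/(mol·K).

0.611

k_B/k_C = (A_B/A_C)·exp[−(E_B−E_C)/(RT)] = (A_B/A_C)·exp[(E_C−E_B)/(RT)].
(E_C−E_B)/(RT) = (144−89.0)×10³/(8.314×544) = 55000/4523 = 12.16.
k_B/k_C = (1.31×10^10/4.10×10^15)·exp(12.16) = 3.195×10^-6 × 1.911×10^5 = 0.611.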